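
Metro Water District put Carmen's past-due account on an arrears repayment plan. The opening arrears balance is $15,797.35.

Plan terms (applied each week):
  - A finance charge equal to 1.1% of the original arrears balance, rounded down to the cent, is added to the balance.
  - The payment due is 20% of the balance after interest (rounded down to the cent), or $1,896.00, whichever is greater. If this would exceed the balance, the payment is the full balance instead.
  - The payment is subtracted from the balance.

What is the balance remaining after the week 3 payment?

Week 1: opening $15,797.35; interest $173.77 → $15,971.12; payment $3,194.22; balance $12,776.90
Week 2: opening $12,776.90; interest $173.77 → $12,950.67; payment $2,590.13; balance $10,360.54
Week 3: opening $10,360.54; interest $173.77 → $10,534.31; payment $2,106.86; balance $8,427.45

$8,427.45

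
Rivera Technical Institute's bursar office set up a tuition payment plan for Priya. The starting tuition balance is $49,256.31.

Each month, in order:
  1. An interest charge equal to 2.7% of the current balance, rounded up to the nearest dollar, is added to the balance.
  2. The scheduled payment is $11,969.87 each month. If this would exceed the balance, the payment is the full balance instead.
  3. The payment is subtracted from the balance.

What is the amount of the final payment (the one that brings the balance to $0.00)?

$5,076.83

Month 1: $49,256.31 +$1,330.00 interest = $50,586.31; pay $11,969.87 → $38,616.44
Month 2: $38,616.44 +$1,043.00 interest = $39,659.44; pay $11,969.87 → $27,689.57
Month 3: $27,689.57 +$748.00 interest = $28,437.57; pay $11,969.87 → $16,467.70
Month 4: $16,467.70 +$445.00 interest = $16,912.70; pay $11,969.87 → $4,942.83
Month 5: $4,942.83 +$134.00 interest = $5,076.83; pay $5,076.83 → $0.00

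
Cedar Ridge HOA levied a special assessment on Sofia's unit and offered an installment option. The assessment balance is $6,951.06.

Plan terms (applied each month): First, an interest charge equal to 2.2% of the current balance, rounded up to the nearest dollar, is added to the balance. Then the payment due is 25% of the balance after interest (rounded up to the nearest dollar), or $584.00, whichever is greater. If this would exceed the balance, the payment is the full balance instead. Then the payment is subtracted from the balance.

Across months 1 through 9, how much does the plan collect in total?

$7,525.06

Month 1: $6,951.06 +$153.00 interest = $7,104.06; pay $1,777.00 → $5,327.06
Month 2: $5,327.06 +$118.00 interest = $5,445.06; pay $1,362.00 → $4,083.06
Month 3: $4,083.06 +$90.00 interest = $4,173.06; pay $1,044.00 → $3,129.06
Month 4: $3,129.06 +$69.00 interest = $3,198.06; pay $800.00 → $2,398.06
Month 5: $2,398.06 +$53.00 interest = $2,451.06; pay $613.00 → $1,838.06
Month 6: $1,838.06 +$41.00 interest = $1,879.06; pay $584.00 → $1,295.06
Month 7: $1,295.06 +$29.00 interest = $1,324.06; pay $584.00 → $740.06
Month 8: $740.06 +$17.00 interest = $757.06; pay $584.00 → $173.06
Month 9: $173.06 +$4.00 interest = $177.06; pay $177.06 → $0.00
Total paid: $7,525.06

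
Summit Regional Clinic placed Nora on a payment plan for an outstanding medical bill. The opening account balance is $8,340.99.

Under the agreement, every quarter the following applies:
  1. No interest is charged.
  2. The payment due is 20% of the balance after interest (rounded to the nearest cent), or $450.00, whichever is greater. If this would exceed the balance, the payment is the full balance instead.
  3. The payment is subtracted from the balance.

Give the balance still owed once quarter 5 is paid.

$2,733.17

Quarter 1: opening $8,340.99; payment $1,668.20; balance $6,672.79
Quarter 2: opening $6,672.79; payment $1,334.56; balance $5,338.23
Quarter 3: opening $5,338.23; payment $1,067.65; balance $4,270.58
Quarter 4: opening $4,270.58; payment $854.12; balance $3,416.46
Quarter 5: opening $3,416.46; payment $683.29; balance $2,733.17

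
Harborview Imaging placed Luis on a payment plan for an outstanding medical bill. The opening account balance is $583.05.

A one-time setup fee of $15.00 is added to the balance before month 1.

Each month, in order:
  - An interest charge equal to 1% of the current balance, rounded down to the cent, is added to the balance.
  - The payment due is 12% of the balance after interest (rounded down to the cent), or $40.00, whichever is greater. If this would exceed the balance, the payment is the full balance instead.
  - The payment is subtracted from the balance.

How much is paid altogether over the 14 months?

Month 1: opening $598.05; interest $5.98 → $604.03; payment $72.48; balance $531.55
Month 2: opening $531.55; interest $5.31 → $536.86; payment $64.42; balance $472.44
Month 3: opening $472.44; interest $4.72 → $477.16; payment $57.25; balance $419.91
Month 4: opening $419.91; interest $4.19 → $424.10; payment $50.89; balance $373.21
Month 5: opening $373.21; interest $3.73 → $376.94; payment $45.23; balance $331.71
Month 6: opening $331.71; interest $3.31 → $335.02; payment $40.20; balance $294.82
Month 7: opening $294.82; interest $2.94 → $297.76; payment $40.00; balance $257.76
Month 8: opening $257.76; interest $2.57 → $260.33; payment $40.00; balance $220.33
Month 9: opening $220.33; interest $2.20 → $222.53; payment $40.00; balance $182.53
Month 10: opening $182.53; interest $1.82 → $184.35; payment $40.00; balance $144.35
Month 11: opening $144.35; interest $1.44 → $145.79; payment $40.00; balance $105.79
Month 12: opening $105.79; interest $1.05 → $106.84; payment $40.00; balance $66.84
Month 13: opening $66.84; interest $0.66 → $67.50; payment $40.00; balance $27.50
Month 14: opening $27.50; interest $0.27 → $27.77; payment $27.77; balance $0.00
Total paid: $638.24

$638.24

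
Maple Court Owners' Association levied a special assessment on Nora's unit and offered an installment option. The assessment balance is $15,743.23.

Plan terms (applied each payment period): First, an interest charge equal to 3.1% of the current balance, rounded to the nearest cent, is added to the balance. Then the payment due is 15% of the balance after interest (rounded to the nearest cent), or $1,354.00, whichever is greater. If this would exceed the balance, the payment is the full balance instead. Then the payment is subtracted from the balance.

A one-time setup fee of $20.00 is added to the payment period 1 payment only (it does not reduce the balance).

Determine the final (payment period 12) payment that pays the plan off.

$1,023.67

Payment period 1: opening $15,743.23; interest $488.04 → $16,231.27; payment $2,434.69 (+ $20.00 fee); balance $13,796.58
Payment period 2: opening $13,796.58; interest $427.69 → $14,224.27; payment $2,133.64; balance $12,090.63
Payment period 3: opening $12,090.63; interest $374.81 → $12,465.44; payment $1,869.82; balance $10,595.62
Payment period 4: opening $10,595.62; interest $328.46 → $10,924.08; payment $1,638.61; balance $9,285.47
Payment period 5: opening $9,285.47; interest $287.85 → $9,573.32; payment $1,436.00; balance $8,137.32
Payment period 6: opening $8,137.32; interest $252.26 → $8,389.58; payment $1,354.00; balance $7,035.58
Payment period 7: opening $7,035.58; interest $218.10 → $7,253.68; payment $1,354.00; balance $5,899.68
Payment period 8: opening $5,899.68; interest $182.89 → $6,082.57; payment $1,354.00; balance $4,728.57
Payment period 9: opening $4,728.57; interest $146.59 → $4,875.16; payment $1,354.00; balance $3,521.16
Payment period 10: opening $3,521.16; interest $109.16 → $3,630.32; payment $1,354.00; balance $2,276.32
Payment period 11: opening $2,276.32; interest $70.57 → $2,346.89; payment $1,354.00; balance $992.89
Payment period 12: opening $992.89; interest $30.78 → $1,023.67; payment $1,023.67; balance $0.00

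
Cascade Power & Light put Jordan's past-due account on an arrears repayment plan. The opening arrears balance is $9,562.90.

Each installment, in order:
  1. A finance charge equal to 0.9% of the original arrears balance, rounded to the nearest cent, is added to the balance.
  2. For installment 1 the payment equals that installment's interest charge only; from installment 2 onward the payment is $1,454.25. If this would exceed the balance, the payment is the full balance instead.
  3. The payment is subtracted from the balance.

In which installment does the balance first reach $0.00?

# | Opening | Interest | Payment | End bal
1 | $9,562.90 | $86.07 | $86.07 | $9,562.90
2 | $9,562.90 | $86.07 | $1,454.25 | $8,194.72
3 | $8,194.72 | $86.07 | $1,454.25 | $6,826.54
4 | $6,826.54 | $86.07 | $1,454.25 | $5,458.36
5 | $5,458.36 | $86.07 | $1,454.25 | $4,090.18
6 | $4,090.18 | $86.07 | $1,454.25 | $2,722.00
7 | $2,722.00 | $86.07 | $1,454.25 | $1,353.82
8 | $1,353.82 | $86.07 | $1,439.89 | $0.00
Balance reaches $0.00 in installment 8.

8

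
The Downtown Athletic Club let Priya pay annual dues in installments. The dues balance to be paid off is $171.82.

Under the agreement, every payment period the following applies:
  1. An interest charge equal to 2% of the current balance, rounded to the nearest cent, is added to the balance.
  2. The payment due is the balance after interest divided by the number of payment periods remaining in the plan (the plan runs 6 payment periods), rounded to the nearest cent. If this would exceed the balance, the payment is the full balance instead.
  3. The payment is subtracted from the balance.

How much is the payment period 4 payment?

# | Opening | Interest | Payment | End bal
1 | $171.82 | $3.44 | $29.21 | $146.05
2 | $146.05 | $2.92 | $29.79 | $119.18
3 | $119.18 | $2.38 | $30.39 | $91.17
4 | $91.17 | $1.82 | $31.00 | $61.99

$31.00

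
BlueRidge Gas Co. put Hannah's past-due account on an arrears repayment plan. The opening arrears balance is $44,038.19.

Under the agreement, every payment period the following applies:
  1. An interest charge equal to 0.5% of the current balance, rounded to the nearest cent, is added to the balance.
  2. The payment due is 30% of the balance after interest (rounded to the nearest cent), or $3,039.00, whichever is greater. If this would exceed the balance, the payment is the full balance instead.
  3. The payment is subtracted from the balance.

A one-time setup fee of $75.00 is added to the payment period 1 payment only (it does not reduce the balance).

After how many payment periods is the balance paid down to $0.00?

8

Payment period 1: opening $44,038.19; interest $220.19 → $44,258.38; payment $13,277.51 (+ $75.00 fee); balance $30,980.87
Payment period 2: opening $30,980.87; interest $154.90 → $31,135.77; payment $9,340.73; balance $21,795.04
Payment period 3: opening $21,795.04; interest $108.98 → $21,904.02; payment $6,571.21; balance $15,332.81
Payment period 4: opening $15,332.81; interest $76.66 → $15,409.47; payment $4,622.84; balance $10,786.63
Payment period 5: opening $10,786.63; interest $53.93 → $10,840.56; payment $3,252.17; balance $7,588.39
Payment period 6: opening $7,588.39; interest $37.94 → $7,626.33; payment $3,039.00; balance $4,587.33
Payment period 7: opening $4,587.33; interest $22.94 → $4,610.27; payment $3,039.00; balance $1,571.27
Payment period 8: opening $1,571.27; interest $7.86 → $1,579.13; payment $1,579.13; balance $0.00
Balance reaches $0.00 in payment period 8.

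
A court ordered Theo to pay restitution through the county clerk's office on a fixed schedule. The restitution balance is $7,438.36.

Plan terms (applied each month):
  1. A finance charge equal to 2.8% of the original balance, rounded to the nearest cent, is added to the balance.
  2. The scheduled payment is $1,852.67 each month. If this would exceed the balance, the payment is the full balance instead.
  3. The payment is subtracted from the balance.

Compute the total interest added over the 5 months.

Month 1: $7,438.36 +$208.27 interest = $7,646.63; pay $1,852.67 → $5,793.96
Month 2: $5,793.96 +$208.27 interest = $6,002.23; pay $1,852.67 → $4,149.56
Month 3: $4,149.56 +$208.27 interest = $4,357.83; pay $1,852.67 → $2,505.16
Month 4: $2,505.16 +$208.27 interest = $2,713.43; pay $1,852.67 → $860.76
Month 5: $860.76 +$208.27 interest = $1,069.03; pay $1,069.03 → $0.00
Total interest: $208.27 + $208.27 + $208.27 + $208.27 + $208.27 = $1,041.35

$1,041.35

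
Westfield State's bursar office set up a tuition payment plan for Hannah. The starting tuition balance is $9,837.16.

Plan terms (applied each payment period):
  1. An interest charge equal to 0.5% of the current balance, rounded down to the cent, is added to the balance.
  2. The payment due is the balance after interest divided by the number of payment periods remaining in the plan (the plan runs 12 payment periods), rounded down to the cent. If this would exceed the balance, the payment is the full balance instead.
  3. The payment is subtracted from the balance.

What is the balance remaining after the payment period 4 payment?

# | Opening | Interest | Payment | End bal
1 | $9,837.16 | $49.18 | $823.86 | $9,062.48
2 | $9,062.48 | $45.31 | $827.98 | $8,279.81
3 | $8,279.81 | $41.39 | $832.12 | $7,489.08
4 | $7,489.08 | $37.44 | $836.28 | $6,690.24

$6,690.24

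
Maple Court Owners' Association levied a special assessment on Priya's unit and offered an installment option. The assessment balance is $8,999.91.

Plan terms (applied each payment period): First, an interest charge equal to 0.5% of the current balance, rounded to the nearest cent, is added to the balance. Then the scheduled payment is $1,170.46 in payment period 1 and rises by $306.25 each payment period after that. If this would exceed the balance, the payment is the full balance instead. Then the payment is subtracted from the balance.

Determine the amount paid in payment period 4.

Payment period 1: opening $8,999.91; interest $45.00 → $9,044.91; payment $1,170.46; balance $7,874.45
Payment period 2: opening $7,874.45; interest $39.37 → $7,913.82; payment $1,476.71; balance $6,437.11
Payment period 3: opening $6,437.11; interest $32.19 → $6,469.30; payment $1,782.96; balance $4,686.34
Payment period 4: opening $4,686.34; interest $23.43 → $4,709.77; payment $2,089.21; balance $2,620.56

$2,089.21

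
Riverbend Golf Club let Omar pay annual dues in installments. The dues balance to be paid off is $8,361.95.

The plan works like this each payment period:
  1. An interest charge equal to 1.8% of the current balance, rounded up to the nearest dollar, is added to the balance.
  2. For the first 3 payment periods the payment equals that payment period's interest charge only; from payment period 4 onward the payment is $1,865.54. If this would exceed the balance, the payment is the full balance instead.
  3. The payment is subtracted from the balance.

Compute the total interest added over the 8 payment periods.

Payment period 1: opening $8,361.95; interest $151.00 → $8,512.95; payment $151.00; balance $8,361.95
Payment period 2: opening $8,361.95; interest $151.00 → $8,512.95; payment $151.00; balance $8,361.95
Payment period 3: opening $8,361.95; interest $151.00 → $8,512.95; payment $151.00; balance $8,361.95
Payment period 4: opening $8,361.95; interest $151.00 → $8,512.95; payment $1,865.54; balance $6,647.41
Payment period 5: opening $6,647.41; interest $120.00 → $6,767.41; payment $1,865.54; balance $4,901.87
Payment period 6: opening $4,901.87; interest $89.00 → $4,990.87; payment $1,865.54; balance $3,125.33
Payment period 7: opening $3,125.33; interest $57.00 → $3,182.33; payment $1,865.54; balance $1,316.79
Payment period 8: opening $1,316.79; interest $24.00 → $1,340.79; payment $1,340.79; balance $0.00
Total interest: $151.00 + $151.00 + $151.00 + $151.00 + $120.00 + $89.00 + $57.00 + $24.00 = $894.00

$894.00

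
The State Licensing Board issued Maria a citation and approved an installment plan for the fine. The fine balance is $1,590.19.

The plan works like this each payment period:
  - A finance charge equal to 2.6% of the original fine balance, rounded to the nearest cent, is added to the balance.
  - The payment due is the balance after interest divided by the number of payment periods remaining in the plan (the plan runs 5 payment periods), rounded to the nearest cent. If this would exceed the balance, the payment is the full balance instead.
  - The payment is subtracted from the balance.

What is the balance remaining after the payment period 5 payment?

$0.00

Payment period 1: $1,590.19 +$41.34 interest = $1,631.53; pay $326.31 → $1,305.22
Payment period 2: $1,305.22 +$41.34 interest = $1,346.56; pay $336.64 → $1,009.92
Payment period 3: $1,009.92 +$41.34 interest = $1,051.26; pay $350.42 → $700.84
Payment period 4: $700.84 +$41.34 interest = $742.18; pay $371.09 → $371.09
Payment period 5: $371.09 +$41.34 interest = $412.43; pay $412.43 → $0.00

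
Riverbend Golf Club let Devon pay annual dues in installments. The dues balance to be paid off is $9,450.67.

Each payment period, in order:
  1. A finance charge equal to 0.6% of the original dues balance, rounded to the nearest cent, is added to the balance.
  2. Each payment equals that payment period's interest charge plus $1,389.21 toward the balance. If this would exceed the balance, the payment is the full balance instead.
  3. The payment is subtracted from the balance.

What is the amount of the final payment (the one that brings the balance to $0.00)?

$1,172.11

Payment period 1: opening $9,450.67; interest $56.70 → $9,507.37; payment $1,445.91; balance $8,061.46
Payment period 2: opening $8,061.46; interest $56.70 → $8,118.16; payment $1,445.91; balance $6,672.25
Payment period 3: opening $6,672.25; interest $56.70 → $6,728.95; payment $1,445.91; balance $5,283.04
Payment period 4: opening $5,283.04; interest $56.70 → $5,339.74; payment $1,445.91; balance $3,893.83
Payment period 5: opening $3,893.83; interest $56.70 → $3,950.53; payment $1,445.91; balance $2,504.62
Payment period 6: opening $2,504.62; interest $56.70 → $2,561.32; payment $1,445.91; balance $1,115.41
Payment period 7: opening $1,115.41; interest $56.70 → $1,172.11; payment $1,172.11; balance $0.00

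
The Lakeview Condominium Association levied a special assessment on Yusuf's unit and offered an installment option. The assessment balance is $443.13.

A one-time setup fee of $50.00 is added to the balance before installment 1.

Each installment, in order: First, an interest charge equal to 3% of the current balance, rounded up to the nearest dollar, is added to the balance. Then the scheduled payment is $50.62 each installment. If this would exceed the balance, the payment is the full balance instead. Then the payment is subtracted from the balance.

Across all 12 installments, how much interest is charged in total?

Installment 1: opening $493.13; interest $15.00 → $508.13; payment $50.62; balance $457.51
Installment 2: opening $457.51; interest $14.00 → $471.51; payment $50.62; balance $420.89
Installment 3: opening $420.89; interest $13.00 → $433.89; payment $50.62; balance $383.27
Installment 4: opening $383.27; interest $12.00 → $395.27; payment $50.62; balance $344.65
Installment 5: opening $344.65; interest $11.00 → $355.65; payment $50.62; balance $305.03
Installment 6: opening $305.03; interest $10.00 → $315.03; payment $50.62; balance $264.41
Installment 7: opening $264.41; interest $8.00 → $272.41; payment $50.62; balance $221.79
Installment 8: opening $221.79; interest $7.00 → $228.79; payment $50.62; balance $178.17
Installment 9: opening $178.17; interest $6.00 → $184.17; payment $50.62; balance $133.55
Installment 10: opening $133.55; interest $5.00 → $138.55; payment $50.62; balance $87.93
Installment 11: opening $87.93; interest $3.00 → $90.93; payment $50.62; balance $40.31
Installment 12: opening $40.31; interest $2.00 → $42.31; payment $42.31; balance $0.00
Total interest: $15.00 + $14.00 + $13.00 + $12.00 + $11.00 + $10.00 + $8.00 + $7.00 + $6.00 + $5.00 + $3.00 + $2.00 = $106.00

$106.00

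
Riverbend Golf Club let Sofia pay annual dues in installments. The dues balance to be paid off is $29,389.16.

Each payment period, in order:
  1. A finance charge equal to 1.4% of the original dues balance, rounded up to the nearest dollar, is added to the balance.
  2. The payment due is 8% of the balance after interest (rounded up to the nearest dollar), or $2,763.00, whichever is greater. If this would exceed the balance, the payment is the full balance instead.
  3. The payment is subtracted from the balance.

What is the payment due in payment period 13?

Payment period 1: opening $29,389.16; interest $412.00 → $29,801.16; payment $2,763.00; balance $27,038.16
Payment period 2: opening $27,038.16; interest $412.00 → $27,450.16; payment $2,763.00; balance $24,687.16
Payment period 3: opening $24,687.16; interest $412.00 → $25,099.16; payment $2,763.00; balance $22,336.16
Payment period 4: opening $22,336.16; interest $412.00 → $22,748.16; payment $2,763.00; balance $19,985.16
Payment period 5: opening $19,985.16; interest $412.00 → $20,397.16; payment $2,763.00; balance $17,634.16
Payment period 6: opening $17,634.16; interest $412.00 → $18,046.16; payment $2,763.00; balance $15,283.16
Payment period 7: opening $15,283.16; interest $412.00 → $15,695.16; payment $2,763.00; balance $12,932.16
Payment period 8: opening $12,932.16; interest $412.00 → $13,344.16; payment $2,763.00; balance $10,581.16
Payment period 9: opening $10,581.16; interest $412.00 → $10,993.16; payment $2,763.00; balance $8,230.16
Payment period 10: opening $8,230.16; interest $412.00 → $8,642.16; payment $2,763.00; balance $5,879.16
Payment period 11: opening $5,879.16; interest $412.00 → $6,291.16; payment $2,763.00; balance $3,528.16
Payment period 12: opening $3,528.16; interest $412.00 → $3,940.16; payment $2,763.00; balance $1,177.16
Payment period 13: opening $1,177.16; interest $412.00 → $1,589.16; payment $1,589.16; balance $0.00

$1,589.16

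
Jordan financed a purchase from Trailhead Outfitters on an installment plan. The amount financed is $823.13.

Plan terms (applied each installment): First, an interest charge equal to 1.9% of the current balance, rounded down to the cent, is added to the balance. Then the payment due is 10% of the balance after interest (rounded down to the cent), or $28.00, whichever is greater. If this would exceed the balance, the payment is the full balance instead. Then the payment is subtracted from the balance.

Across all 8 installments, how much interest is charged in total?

$94.21

# | Opening | Interest | Payment | End bal
1 | $823.13 | $15.63 | $83.87 | $754.89
2 | $754.89 | $14.34 | $76.92 | $692.31
3 | $692.31 | $13.15 | $70.54 | $634.92
4 | $634.92 | $12.06 | $64.69 | $582.29
5 | $582.29 | $11.06 | $59.33 | $534.02
6 | $534.02 | $10.14 | $54.41 | $489.75
7 | $489.75 | $9.30 | $49.90 | $449.15
8 | $449.15 | $8.53 | $45.76 | $411.92
Total interest: $15.63 + $14.34 + $13.15 + $12.06 + $11.06 + $10.14 + $9.30 + $8.53 = $94.21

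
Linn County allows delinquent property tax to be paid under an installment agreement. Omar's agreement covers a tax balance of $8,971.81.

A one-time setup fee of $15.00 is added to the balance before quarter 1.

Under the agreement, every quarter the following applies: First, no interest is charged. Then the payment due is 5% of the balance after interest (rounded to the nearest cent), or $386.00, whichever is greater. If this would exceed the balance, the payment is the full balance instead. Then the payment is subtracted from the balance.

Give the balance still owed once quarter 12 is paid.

Quarter 1: $8,986.81 − $449.34 → $8,537.47
Quarter 2: $8,537.47 − $426.87 → $8,110.60
Quarter 3: $8,110.60 − $405.53 → $7,705.07
Quarter 4: $7,705.07 − $386.00 → $7,319.07
Quarter 5: $7,319.07 − $386.00 → $6,933.07
Quarter 6: $6,933.07 − $386.00 → $6,547.07
Quarter 7: $6,547.07 − $386.00 → $6,161.07
Quarter 8: $6,161.07 − $386.00 → $5,775.07
Quarter 9: $5,775.07 − $386.00 → $5,389.07
Quarter 10: $5,389.07 − $386.00 → $5,003.07
Quarter 11: $5,003.07 − $386.00 → $4,617.07
Quarter 12: $4,617.07 − $386.00 → $4,231.07

$4,231.07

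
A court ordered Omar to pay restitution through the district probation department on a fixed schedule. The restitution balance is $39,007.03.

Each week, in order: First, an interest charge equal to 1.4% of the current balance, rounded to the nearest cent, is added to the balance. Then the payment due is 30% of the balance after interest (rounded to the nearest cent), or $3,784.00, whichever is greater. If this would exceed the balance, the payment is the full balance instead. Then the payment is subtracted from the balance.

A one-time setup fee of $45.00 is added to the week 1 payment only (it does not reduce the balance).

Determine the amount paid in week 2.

# | Opening | Interest | Payment | Fee | End bal
1 | $39,007.03 | $546.10 | $11,865.94 | $45.00 | $27,687.19
2 | $27,687.19 | $387.62 | $8,422.44 | — | $19,652.37

$8,422.44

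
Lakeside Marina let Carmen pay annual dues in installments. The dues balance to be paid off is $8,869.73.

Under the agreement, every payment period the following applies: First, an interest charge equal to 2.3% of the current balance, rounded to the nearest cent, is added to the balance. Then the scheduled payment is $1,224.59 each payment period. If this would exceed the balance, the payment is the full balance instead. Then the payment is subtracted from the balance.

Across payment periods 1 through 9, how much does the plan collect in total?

Payment period 1: opening $8,869.73; interest $204.00 → $9,073.73; payment $1,224.59; balance $7,849.14
Payment period 2: opening $7,849.14; interest $180.53 → $8,029.67; payment $1,224.59; balance $6,805.08
Payment period 3: opening $6,805.08; interest $156.52 → $6,961.60; payment $1,224.59; balance $5,737.01
Payment period 4: opening $5,737.01; interest $131.95 → $5,868.96; payment $1,224.59; balance $4,644.37
Payment period 5: opening $4,644.37; interest $106.82 → $4,751.19; payment $1,224.59; balance $3,526.60
Payment period 6: opening $3,526.60; interest $81.11 → $3,607.71; payment $1,224.59; balance $2,383.12
Payment period 7: opening $2,383.12; interest $54.81 → $2,437.93; payment $1,224.59; balance $1,213.34
Payment period 8: opening $1,213.34; interest $27.91 → $1,241.25; payment $1,224.59; balance $16.66
Payment period 9: opening $16.66; interest $0.38 → $17.04; payment $17.04; balance $0.00
Total paid: $9,813.76

$9,813.76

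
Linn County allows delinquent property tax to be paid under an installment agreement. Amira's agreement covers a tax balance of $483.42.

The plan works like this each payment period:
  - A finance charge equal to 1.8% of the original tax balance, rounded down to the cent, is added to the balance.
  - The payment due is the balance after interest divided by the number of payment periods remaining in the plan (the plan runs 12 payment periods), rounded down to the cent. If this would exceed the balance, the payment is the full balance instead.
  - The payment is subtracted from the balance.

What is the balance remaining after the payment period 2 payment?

Payment period 1: $483.42 +$8.70 interest = $492.12; pay $41.01 → $451.11
Payment period 2: $451.11 +$8.70 interest = $459.81; pay $41.80 → $418.01

$418.01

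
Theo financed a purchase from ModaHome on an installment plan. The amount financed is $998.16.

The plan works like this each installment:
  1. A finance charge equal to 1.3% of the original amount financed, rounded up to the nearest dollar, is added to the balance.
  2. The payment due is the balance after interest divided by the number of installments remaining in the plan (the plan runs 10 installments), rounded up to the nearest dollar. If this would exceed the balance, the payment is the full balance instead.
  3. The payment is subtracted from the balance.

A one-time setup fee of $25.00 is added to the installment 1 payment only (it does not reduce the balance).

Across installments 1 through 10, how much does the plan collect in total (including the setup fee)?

Installment 1: $998.16 +$13.00 interest = $1,011.16; pay $102.00 (+ $25.00 fee) → $909.16
Installment 2: $909.16 +$13.00 interest = $922.16; pay $103.00 → $819.16
Installment 3: $819.16 +$13.00 interest = $832.16; pay $105.00 → $727.16
Installment 4: $727.16 +$13.00 interest = $740.16; pay $106.00 → $634.16
Installment 5: $634.16 +$13.00 interest = $647.16; pay $108.00 → $539.16
Installment 6: $539.16 +$13.00 interest = $552.16; pay $111.00 → $441.16
Installment 7: $441.16 +$13.00 interest = $454.16; pay $114.00 → $340.16
Installment 8: $340.16 +$13.00 interest = $353.16; pay $118.00 → $235.16
Installment 9: $235.16 +$13.00 interest = $248.16; pay $125.00 → $123.16
Installment 10: $123.16 +$13.00 interest = $136.16; pay $136.16 → $0.00
Total paid: $1,153.16

$1,153.16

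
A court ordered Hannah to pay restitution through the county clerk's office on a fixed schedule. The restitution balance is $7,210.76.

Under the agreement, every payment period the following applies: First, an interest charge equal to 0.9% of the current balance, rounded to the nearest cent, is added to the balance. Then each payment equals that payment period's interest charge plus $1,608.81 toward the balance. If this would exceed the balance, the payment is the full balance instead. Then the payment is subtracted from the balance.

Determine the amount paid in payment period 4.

Payment period 1: opening $7,210.76; interest $64.90 → $7,275.66; payment $1,673.71; balance $5,601.95
Payment period 2: opening $5,601.95; interest $50.42 → $5,652.37; payment $1,659.23; balance $3,993.14
Payment period 3: opening $3,993.14; interest $35.94 → $4,029.08; payment $1,644.75; balance $2,384.33
Payment period 4: opening $2,384.33; interest $21.46 → $2,405.79; payment $1,630.27; balance $775.52

$1,630.27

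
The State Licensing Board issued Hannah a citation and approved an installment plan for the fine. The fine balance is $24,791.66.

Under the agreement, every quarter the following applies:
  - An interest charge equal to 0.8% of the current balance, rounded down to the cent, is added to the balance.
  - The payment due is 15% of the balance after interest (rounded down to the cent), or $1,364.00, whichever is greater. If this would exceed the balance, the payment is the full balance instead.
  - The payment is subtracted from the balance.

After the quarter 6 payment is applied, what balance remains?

$9,808.04

Quarter 1: $24,791.66 +$198.33 interest = $24,989.99; pay $3,748.49 → $21,241.50
Quarter 2: $21,241.50 +$169.93 interest = $21,411.43; pay $3,211.71 → $18,199.72
Quarter 3: $18,199.72 +$145.59 interest = $18,345.31; pay $2,751.79 → $15,593.52
Quarter 4: $15,593.52 +$124.74 interest = $15,718.26; pay $2,357.73 → $13,360.53
Quarter 5: $13,360.53 +$106.88 interest = $13,467.41; pay $2,020.11 → $11,447.30
Quarter 6: $11,447.30 +$91.57 interest = $11,538.87; pay $1,730.83 → $9,808.04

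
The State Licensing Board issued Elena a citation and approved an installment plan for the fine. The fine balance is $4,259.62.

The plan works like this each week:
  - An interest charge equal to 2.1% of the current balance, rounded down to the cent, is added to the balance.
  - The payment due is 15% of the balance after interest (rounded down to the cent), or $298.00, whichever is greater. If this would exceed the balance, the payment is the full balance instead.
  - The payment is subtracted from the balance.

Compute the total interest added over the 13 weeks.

$536.50

Week 1: opening $4,259.62; interest $89.45 → $4,349.07; payment $652.36; balance $3,696.71
Week 2: opening $3,696.71; interest $77.63 → $3,774.34; payment $566.15; balance $3,208.19
Week 3: opening $3,208.19; interest $67.37 → $3,275.56; payment $491.33; balance $2,784.23
Week 4: opening $2,784.23; interest $58.46 → $2,842.69; payment $426.40; balance $2,416.29
Week 5: opening $2,416.29; interest $50.74 → $2,467.03; payment $370.05; balance $2,096.98
Week 6: opening $2,096.98; interest $44.03 → $2,141.01; payment $321.15; balance $1,819.86
Week 7: opening $1,819.86; interest $38.21 → $1,858.07; payment $298.00; balance $1,560.07
Week 8: opening $1,560.07; interest $32.76 → $1,592.83; payment $298.00; balance $1,294.83
Week 9: opening $1,294.83; interest $27.19 → $1,322.02; payment $298.00; balance $1,024.02
Week 10: opening $1,024.02; interest $21.50 → $1,045.52; payment $298.00; balance $747.52
Week 11: opening $747.52; interest $15.69 → $763.21; payment $298.00; balance $465.21
Week 12: opening $465.21; interest $9.76 → $474.97; payment $298.00; balance $176.97
Week 13: opening $176.97; interest $3.71 → $180.68; payment $180.68; balance $0.00
Total interest: $89.45 + $77.63 + $67.37 + $58.46 + $50.74 + $44.03 + $38.21 + $32.76 + $27.19 + $21.50 + $15.69 + $9.76 + $3.71 = $536.50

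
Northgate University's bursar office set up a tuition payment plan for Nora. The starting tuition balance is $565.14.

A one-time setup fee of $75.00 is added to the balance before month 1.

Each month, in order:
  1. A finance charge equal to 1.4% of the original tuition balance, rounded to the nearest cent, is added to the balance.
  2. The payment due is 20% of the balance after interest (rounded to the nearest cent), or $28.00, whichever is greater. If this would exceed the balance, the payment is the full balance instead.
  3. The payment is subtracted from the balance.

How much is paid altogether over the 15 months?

$758.79

# | Opening | Interest | Payment | End bal
1 | $640.14 | $7.91 | $129.61 | $518.44
2 | $518.44 | $7.91 | $105.27 | $421.08
3 | $421.08 | $7.91 | $85.80 | $343.19
4 | $343.19 | $7.91 | $70.22 | $280.88
5 | $280.88 | $7.91 | $57.76 | $231.03
6 | $231.03 | $7.91 | $47.79 | $191.15
7 | $191.15 | $7.91 | $39.81 | $159.25
8 | $159.25 | $7.91 | $33.43 | $133.73
9 | $133.73 | $7.91 | $28.33 | $113.31
10 | $113.31 | $7.91 | $28.00 | $93.22
11 | $93.22 | $7.91 | $28.00 | $73.13
12 | $73.13 | $7.91 | $28.00 | $53.04
13 | $53.04 | $7.91 | $28.00 | $32.95
14 | $32.95 | $7.91 | $28.00 | $12.86
15 | $12.86 | $7.91 | $20.77 | $0.00
Total paid: $758.79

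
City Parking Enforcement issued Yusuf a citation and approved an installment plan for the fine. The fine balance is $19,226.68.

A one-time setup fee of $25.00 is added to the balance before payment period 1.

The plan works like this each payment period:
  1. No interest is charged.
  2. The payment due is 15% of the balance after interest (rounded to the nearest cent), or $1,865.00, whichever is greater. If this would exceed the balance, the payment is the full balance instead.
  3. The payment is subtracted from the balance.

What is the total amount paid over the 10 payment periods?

Payment period 1: $19,251.68 − $2,887.75 → $16,363.93
Payment period 2: $16,363.93 − $2,454.59 → $13,909.34
Payment period 3: $13,909.34 − $2,086.40 → $11,822.94
Payment period 4: $11,822.94 − $1,865.00 → $9,957.94
Payment period 5: $9,957.94 − $1,865.00 → $8,092.94
Payment period 6: $8,092.94 − $1,865.00 → $6,227.94
Payment period 7: $6,227.94 − $1,865.00 → $4,362.94
Payment period 8: $4,362.94 − $1,865.00 → $2,497.94
Payment period 9: $2,497.94 − $1,865.00 → $632.94
Payment period 10: $632.94 − $632.94 → $0.00
Total paid: $19,251.68

$19,251.68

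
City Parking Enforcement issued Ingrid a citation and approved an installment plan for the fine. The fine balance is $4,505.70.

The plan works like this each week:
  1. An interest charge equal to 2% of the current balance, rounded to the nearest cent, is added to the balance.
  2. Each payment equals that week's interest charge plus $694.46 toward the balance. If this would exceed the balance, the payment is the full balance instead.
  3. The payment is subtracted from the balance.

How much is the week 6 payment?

$715.13

Week 1: $4,505.70 +$90.11 interest = $4,595.81; pay $784.57 → $3,811.24
Week 2: $3,811.24 +$76.22 interest = $3,887.46; pay $770.68 → $3,116.78
Week 3: $3,116.78 +$62.34 interest = $3,179.12; pay $756.80 → $2,422.32
Week 4: $2,422.32 +$48.45 interest = $2,470.77; pay $742.91 → $1,727.86
Week 5: $1,727.86 +$34.56 interest = $1,762.42; pay $729.02 → $1,033.40
Week 6: $1,033.40 +$20.67 interest = $1,054.07; pay $715.13 → $338.94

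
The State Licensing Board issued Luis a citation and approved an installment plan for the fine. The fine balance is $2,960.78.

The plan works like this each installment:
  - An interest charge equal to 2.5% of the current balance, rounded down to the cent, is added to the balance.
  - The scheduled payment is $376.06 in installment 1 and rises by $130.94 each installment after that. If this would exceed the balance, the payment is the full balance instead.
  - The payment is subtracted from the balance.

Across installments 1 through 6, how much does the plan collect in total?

$3,221.04

# | Opening | Interest | Payment | End bal
1 | $2,960.78 | $74.01 | $376.06 | $2,658.73
2 | $2,658.73 | $66.46 | $507.00 | $2,218.19
3 | $2,218.19 | $55.45 | $637.94 | $1,635.70
4 | $1,635.70 | $40.89 | $768.88 | $907.71
5 | $907.71 | $22.69 | $899.82 | $30.58
6 | $30.58 | $0.76 | $31.34 | $0.00
Total paid: $3,221.04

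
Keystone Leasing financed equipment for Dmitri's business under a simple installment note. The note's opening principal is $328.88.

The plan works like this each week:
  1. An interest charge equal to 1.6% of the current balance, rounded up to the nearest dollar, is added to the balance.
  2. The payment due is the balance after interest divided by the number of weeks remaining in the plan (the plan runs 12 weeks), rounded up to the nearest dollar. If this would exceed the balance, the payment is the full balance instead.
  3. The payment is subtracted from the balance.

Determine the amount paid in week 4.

$30.00

Week 1: opening $328.88; interest $6.00 → $334.88; payment $28.00; balance $306.88
Week 2: opening $306.88; interest $5.00 → $311.88; payment $29.00; balance $282.88
Week 3: opening $282.88; interest $5.00 → $287.88; payment $29.00; balance $258.88
Week 4: opening $258.88; interest $5.00 → $263.88; payment $30.00; balance $233.88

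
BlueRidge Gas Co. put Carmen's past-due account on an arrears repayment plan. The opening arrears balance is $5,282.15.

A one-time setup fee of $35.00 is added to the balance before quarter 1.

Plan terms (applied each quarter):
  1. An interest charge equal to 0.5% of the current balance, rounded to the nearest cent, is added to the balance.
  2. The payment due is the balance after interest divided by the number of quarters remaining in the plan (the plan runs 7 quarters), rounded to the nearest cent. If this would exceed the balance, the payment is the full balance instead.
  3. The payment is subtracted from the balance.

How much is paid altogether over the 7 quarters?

$5,424.56

Quarter 1: $5,317.15 +$26.59 interest = $5,343.74; pay $763.39 → $4,580.35
Quarter 2: $4,580.35 +$22.90 interest = $4,603.25; pay $767.21 → $3,836.04
Quarter 3: $3,836.04 +$19.18 interest = $3,855.22; pay $771.04 → $3,084.18
Quarter 4: $3,084.18 +$15.42 interest = $3,099.60; pay $774.90 → $2,324.70
Quarter 5: $2,324.70 +$11.62 interest = $2,336.32; pay $778.77 → $1,557.55
Quarter 6: $1,557.55 +$7.79 interest = $1,565.34; pay $782.67 → $782.67
Quarter 7: $782.67 +$3.91 interest = $786.58; pay $786.58 → $0.00
Total paid: $5,424.56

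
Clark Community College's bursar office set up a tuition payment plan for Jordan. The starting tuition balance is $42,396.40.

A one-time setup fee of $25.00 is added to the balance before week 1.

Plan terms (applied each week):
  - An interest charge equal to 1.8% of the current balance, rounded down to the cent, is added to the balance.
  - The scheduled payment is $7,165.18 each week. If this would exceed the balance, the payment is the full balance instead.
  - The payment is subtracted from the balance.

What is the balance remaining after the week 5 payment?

Week 1: opening $42,421.40; interest $763.58 → $43,184.98; payment $7,165.18; balance $36,019.80
Week 2: opening $36,019.80; interest $648.35 → $36,668.15; payment $7,165.18; balance $29,502.97
Week 3: opening $29,502.97; interest $531.05 → $30,034.02; payment $7,165.18; balance $22,868.84
Week 4: opening $22,868.84; interest $411.63 → $23,280.47; payment $7,165.18; balance $16,115.29
Week 5: opening $16,115.29; interest $290.07 → $16,405.36; payment $7,165.18; balance $9,240.18

$9,240.18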